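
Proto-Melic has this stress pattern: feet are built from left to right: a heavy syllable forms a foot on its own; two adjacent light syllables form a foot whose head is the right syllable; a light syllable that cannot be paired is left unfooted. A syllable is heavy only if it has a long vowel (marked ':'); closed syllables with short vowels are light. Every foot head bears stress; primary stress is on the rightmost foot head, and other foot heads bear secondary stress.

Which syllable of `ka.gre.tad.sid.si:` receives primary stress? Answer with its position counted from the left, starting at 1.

Weights: 1 ka L, 2 gre L, 3 tad L, 4 sid L, 5 si: H.
Parse left to right (heavy = foot alone; LL = one foot; stranded L unfooted): (ka.ˈgre) (tad.ˈsid) (ˈsi:).
Foot heads: 2, 4, 5.
Primary stress on the rightmost head = syllable 5.
Primary stress: syllable 5 → ka.gre.tad.sid.ˈsi:.

5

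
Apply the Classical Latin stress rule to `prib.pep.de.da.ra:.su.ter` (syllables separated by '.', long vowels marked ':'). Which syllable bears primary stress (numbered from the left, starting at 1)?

Classical Latin: stress the penult if heavy (long vowel or closed), else the antepenult.
Weights: 5 ra: H, 6 su L, 7 ter H.
The penult (syllable 6, su) is light, so stress falls on the antepenult (syllable 5, ra:).
Stress on syllable 5: prib.pep.de.da.ˈra:.su.ter.

5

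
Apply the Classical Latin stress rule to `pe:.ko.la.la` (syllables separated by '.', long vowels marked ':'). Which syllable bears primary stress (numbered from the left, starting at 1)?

2

Classical Latin: stress the penult if heavy (long vowel or closed), else the antepenult.
Weights: 2 ko L, 3 la L, 4 la L.
The penult (syllable 3, la) is light, so stress falls on the antepenult (syllable 2, ko).
Stress on syllable 2: pe:.ˈko.la.la.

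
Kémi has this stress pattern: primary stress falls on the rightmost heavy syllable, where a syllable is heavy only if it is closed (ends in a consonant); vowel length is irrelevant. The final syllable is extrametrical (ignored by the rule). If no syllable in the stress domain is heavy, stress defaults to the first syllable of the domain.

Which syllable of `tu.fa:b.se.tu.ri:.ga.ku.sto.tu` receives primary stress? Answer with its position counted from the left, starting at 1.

2

The final syllable (9, tu) is extrametrical; the stress domain is syllables 1–8.
Weights: 1 tu L, 2 fa:b H, 3 se L, 4 tu L, 5 ri: L, 6 ga L, 7 ku L, 8 sto L.
Heavy syllables in the domain: 2. The rightmost is syllable 2 (fa:b).
Primary stress: syllable 2 → tu.ˈfa:b.se.tu.ri:.ga.ku.sto.tu.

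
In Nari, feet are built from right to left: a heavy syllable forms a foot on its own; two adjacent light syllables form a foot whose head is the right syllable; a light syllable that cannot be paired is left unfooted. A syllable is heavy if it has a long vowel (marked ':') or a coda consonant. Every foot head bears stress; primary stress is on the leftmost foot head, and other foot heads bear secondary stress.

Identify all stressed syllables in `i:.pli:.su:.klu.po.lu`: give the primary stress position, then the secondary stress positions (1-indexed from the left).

Weights: 1 i: H, 2 pli: H, 3 su: H, 4 klu L, 5 po L, 6 lu L.
Parse right to left (heavy = foot alone; LL = one foot; stranded L unfooted): (ˈi:) (ˈpli:) (ˈsu:) klu (po.ˈlu).
Foot heads: 1, 2, 3, 6.
Primary stress on the leftmost head = syllable 1.
Secondary stress on 2, 3, 6: ˈi:.ˌpli:.ˌsu:.klu.po.ˌlu.

primary 1, secondary 2, 3, 6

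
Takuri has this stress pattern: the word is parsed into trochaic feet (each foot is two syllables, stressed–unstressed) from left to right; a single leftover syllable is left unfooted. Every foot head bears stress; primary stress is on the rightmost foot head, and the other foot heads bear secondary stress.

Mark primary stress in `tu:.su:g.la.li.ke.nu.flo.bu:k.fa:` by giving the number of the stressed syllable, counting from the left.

Parse left to right into trochaic (ˈσσ) feet: (ˈtu:.su:g) (ˈla.li) (ˈke.nu) (ˈflo.bu:k) fa:. Syllable 9 is left unfooted.
Foot heads (stressed positions): 1, 3, 5, 7.
End Rule Rightmost: primary stress on the rightmost head = syllable 7.
Primary stress: syllable 7 → tu:.su:g.la.li.ke.nu.ˈflo.bu:k.fa:.

7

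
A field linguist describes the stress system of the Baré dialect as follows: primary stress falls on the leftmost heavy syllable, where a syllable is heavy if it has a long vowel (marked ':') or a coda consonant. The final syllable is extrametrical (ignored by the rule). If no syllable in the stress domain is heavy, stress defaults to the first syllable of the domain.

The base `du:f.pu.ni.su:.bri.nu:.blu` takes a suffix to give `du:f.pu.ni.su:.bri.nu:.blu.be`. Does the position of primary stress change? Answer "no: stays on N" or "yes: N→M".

Base `du:f.pu.ni.su:.bri.nu:.blu` (7 syllables):
  The final syllable (7, blu) is extrametrical; the stress domain is syllables 1–6.
  Weights: 1 du:f H, 2 pu L, 3 ni L, 4 su: H, 5 bri L, 6 nu: H.
  Heavy syllables in the domain: 1, 4, 6. The leftmost is syllable 1 (du:f).
  → primary stress on syllable 1.
Suffixed `du:f.pu.ni.su:.bri.nu:.blu.be` (8 syllables):
  The final syllable (8, be) is extrametrical; the stress domain is syllables 1–7.
  Weights: 1 du:f H, 2 pu L, 3 ni L, 4 su: H, 5 bri L, 6 nu: H, 7 blu L.
  Heavy syllables in the domain: 1, 4, 6. The leftmost is syllable 1 (du:f).
  → primary stress on syllable 1.

no: stays on 1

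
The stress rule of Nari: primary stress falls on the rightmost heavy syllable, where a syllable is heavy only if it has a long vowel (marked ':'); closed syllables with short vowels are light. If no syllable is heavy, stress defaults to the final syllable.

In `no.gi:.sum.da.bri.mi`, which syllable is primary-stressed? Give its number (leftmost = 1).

Weights: 1 no L, 2 gi: H, 3 sum L, 4 da L, 5 bri L, 6 mi L.
Heavy syllables in the domain: 2. The rightmost is syllable 2 (gi:).
Primary stress: syllable 2 → no.ˈgi:.sum.da.bri.mi.

2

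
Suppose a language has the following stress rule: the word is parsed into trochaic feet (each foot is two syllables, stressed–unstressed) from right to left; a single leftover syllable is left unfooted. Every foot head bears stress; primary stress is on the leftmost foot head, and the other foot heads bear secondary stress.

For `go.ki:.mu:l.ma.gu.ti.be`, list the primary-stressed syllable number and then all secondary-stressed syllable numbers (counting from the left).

primary 2, secondary 4, 6

Parse right to left into trochaic (ˈσσ) feet: go (ˈki:.mu:l) (ˈma.gu) (ˈti.be). Syllable 1 is left unfooted.
Foot heads (stressed positions): 2, 4, 6.
End Rule Leftmost: primary stress on the leftmost head = syllable 2.
Secondary stress on 4, 6: go.ˈki:.mu:l.ˌma.gu.ˌti.be.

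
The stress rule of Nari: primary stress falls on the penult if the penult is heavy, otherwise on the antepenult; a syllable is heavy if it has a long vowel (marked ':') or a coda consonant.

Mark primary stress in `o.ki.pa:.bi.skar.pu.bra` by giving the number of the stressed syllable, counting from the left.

5

Weights: 5 skar H, 6 pu L, 7 bra L.
The penult (syllable 6, pu) is light, so stress falls on the antepenult (syllable 5, skar).
Primary stress: syllable 5 → o.ki.pa:.bi.ˈskar.pu.bra.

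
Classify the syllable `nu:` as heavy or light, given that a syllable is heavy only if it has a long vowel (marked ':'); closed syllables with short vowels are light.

heavy

`nu:`: long vowel, open (no coda). Long vowel → heavy.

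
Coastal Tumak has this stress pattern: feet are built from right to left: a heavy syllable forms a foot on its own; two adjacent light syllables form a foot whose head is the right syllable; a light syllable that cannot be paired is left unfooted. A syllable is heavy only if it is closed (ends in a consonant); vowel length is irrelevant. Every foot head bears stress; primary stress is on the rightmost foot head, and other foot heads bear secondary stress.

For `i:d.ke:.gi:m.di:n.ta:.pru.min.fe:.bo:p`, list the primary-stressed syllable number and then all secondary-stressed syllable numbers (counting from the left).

primary 9, secondary 1, 3, 4, 6, 7

Weights: 1 i:d H, 2 ke: L, 3 gi:m H, 4 di:n H, 5 ta: L, 6 pru L, 7 min H, 8 fe: L, 9 bo:p H.
Parse right to left (heavy = foot alone; LL = one foot; stranded L unfooted): (ˈi:d) ke: (ˈgi:m) (ˈdi:n) (ta:.ˈpru) (ˈmin) fe: (ˈbo:p).
Foot heads: 1, 3, 4, 6, 7, 9.
Primary stress on the rightmost head = syllable 9.
Secondary stress on 1, 3, 4, 6, 7: ˌi:d.ke:.ˌgi:m.ˌdi:n.ta:.ˌpru.ˌmin.fe:.ˈbo:p.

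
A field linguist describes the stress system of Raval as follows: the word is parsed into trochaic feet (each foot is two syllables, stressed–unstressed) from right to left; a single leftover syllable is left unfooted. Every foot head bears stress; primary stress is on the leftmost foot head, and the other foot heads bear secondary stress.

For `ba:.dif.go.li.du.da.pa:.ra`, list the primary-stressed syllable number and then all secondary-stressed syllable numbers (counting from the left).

primary 1, secondary 3, 5, 7

Parse right to left into trochaic (ˈσσ) feet: (ˈba:.dif) (ˈgo.li) (ˈdu.da) (ˈpa:.ra).
Foot heads (stressed positions): 1, 3, 5, 7.
End Rule Leftmost: primary stress on the leftmost head = syllable 1.
Secondary stress on 3, 5, 7: ˈba:.dif.ˌgo.li.ˌdu.da.ˌpa:.ra.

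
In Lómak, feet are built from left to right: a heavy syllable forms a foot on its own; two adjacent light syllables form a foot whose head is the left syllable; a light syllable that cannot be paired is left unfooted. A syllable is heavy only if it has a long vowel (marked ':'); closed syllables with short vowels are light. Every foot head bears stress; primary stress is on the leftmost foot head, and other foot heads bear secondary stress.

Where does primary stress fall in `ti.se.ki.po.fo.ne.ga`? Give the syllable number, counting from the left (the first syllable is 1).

Weights: 1 ti L, 2 se L, 3 ki L, 4 po L, 5 fo L, 6 ne L, 7 ga L.
Parse left to right (heavy = foot alone; LL = one foot; stranded L unfooted): (ˈti.se) (ˈki.po) (ˈfo.ne) ga.
Foot heads: 1, 3, 5.
Primary stress on the leftmost head = syllable 1.
Primary stress: syllable 1 → ˈti.se.ki.po.fo.ne.ga.

1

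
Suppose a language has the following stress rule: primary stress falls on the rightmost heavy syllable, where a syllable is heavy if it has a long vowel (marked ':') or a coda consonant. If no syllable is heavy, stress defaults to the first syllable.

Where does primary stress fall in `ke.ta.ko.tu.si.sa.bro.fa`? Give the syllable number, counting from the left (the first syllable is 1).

1

Weights: 1 ke L, 2 ta L, 3 ko L, 4 tu L, 5 si L, 6 sa L, 7 bro L, 8 fa L.
No heavy syllable in the domain; default to the first syllable = syllable 1.
Primary stress: syllable 1 → ˈke.ta.ko.tu.si.sa.bro.fa.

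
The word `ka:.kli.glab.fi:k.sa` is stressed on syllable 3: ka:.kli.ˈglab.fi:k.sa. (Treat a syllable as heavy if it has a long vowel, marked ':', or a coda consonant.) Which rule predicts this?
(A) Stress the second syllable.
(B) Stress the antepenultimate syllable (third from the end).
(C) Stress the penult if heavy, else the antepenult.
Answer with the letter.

Rule A → syllable 2 (observed: 3).
Rule B → syllable 3 ✓.
Rule C → syllable 4 (observed: 3).

B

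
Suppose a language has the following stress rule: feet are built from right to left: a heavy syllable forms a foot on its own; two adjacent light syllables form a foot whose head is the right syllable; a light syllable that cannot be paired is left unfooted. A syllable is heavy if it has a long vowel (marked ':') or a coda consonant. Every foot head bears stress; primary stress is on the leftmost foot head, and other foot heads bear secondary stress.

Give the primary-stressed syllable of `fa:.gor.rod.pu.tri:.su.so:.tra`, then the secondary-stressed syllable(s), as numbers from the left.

Weights: 1 fa: H, 2 gor H, 3 rod H, 4 pu L, 5 tri: H, 6 su L, 7 so: H, 8 tra L.
Parse right to left (heavy = foot alone; LL = one foot; stranded L unfooted): (ˈfa:) (ˈgor) (ˈrod) pu (ˈtri:) su (ˈso:) tra.
Foot heads: 1, 2, 3, 5, 7.
Primary stress on the leftmost head = syllable 1.
Secondary stress on 2, 3, 5, 7: ˈfa:.ˌgor.ˌrod.pu.ˌtri:.su.ˌso:.tra.

primary 1, secondary 2, 3, 5, 7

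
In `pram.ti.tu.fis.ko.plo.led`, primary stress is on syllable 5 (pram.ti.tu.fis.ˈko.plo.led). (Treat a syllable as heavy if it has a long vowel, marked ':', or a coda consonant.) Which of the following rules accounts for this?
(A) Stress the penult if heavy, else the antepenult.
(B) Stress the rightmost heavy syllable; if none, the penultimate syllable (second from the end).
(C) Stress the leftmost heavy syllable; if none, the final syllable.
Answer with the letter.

A

Rule A → syllable 5 ✓.
Rule B → syllable 7 (observed: 5).
Rule C → syllable 1 (observed: 5).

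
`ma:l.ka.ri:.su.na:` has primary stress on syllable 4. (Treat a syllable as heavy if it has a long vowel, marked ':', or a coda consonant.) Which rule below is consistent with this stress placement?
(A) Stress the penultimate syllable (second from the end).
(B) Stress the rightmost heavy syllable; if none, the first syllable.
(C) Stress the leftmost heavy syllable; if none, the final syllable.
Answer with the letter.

A

Rule A → syllable 4 ✓.
Rule B → syllable 5 (observed: 4).
Rule C → syllable 1 (observed: 4).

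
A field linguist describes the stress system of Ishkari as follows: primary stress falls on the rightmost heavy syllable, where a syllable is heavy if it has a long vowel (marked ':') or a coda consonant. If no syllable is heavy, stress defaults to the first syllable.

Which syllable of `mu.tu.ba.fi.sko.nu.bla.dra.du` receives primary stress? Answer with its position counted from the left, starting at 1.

Weights: 1 mu L, 2 tu L, 3 ba L, 4 fi L, 5 sko L, 6 nu L, 7 bla L, 8 dra L, 9 du L.
No heavy syllable in the domain; default to the first syllable = syllable 1.
Primary stress: syllable 1 → ˈmu.tu.ba.fi.sko.nu.bla.dra.du.

1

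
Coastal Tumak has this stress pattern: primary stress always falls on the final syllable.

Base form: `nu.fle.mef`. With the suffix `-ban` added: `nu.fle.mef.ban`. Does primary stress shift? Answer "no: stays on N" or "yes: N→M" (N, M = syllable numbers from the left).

yes: 3→4

Base `nu.fle.mef` (3 syllables):
  The word has 3 syllables; the final syllable is syllable 3 (mef).
  → primary stress on syllable 3.
Suffixed `nu.fle.mef.ban` (4 syllables):
  The word has 4 syllables; the final syllable is syllable 4 (ban).
  → primary stress on syllable 4.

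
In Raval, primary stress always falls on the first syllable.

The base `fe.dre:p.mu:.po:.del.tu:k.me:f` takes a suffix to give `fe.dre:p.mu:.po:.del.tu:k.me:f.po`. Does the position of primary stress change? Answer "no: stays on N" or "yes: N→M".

Base `fe.dre:p.mu:.po:.del.tu:k.me:f` (7 syllables):
  The word has 7 syllables; the first syllable is syllable 1 (fe).
  → primary stress on syllable 1.
Suffixed `fe.dre:p.mu:.po:.del.tu:k.me:f.po` (8 syllables):
  The word has 8 syllables; the first syllable is syllable 1 (fe).
  → primary stress on syllable 1.

no: stays on 1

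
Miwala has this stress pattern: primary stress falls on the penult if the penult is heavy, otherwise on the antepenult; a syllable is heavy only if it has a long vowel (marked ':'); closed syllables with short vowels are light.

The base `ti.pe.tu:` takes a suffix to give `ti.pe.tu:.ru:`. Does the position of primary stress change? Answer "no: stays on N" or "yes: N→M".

yes: 1→3

Base `ti.pe.tu:` (3 syllables):
  Weights: 1 ti L, 2 pe L, 3 tu: H.
  The penult (syllable 2, pe) is light, so stress falls on the antepenult (syllable 1, ti).
  → primary stress on syllable 1.
Suffixed `ti.pe.tu:.ru:` (4 syllables):
  Weights: 2 pe L, 3 tu: H, 4 ru: H.
  The penult (syllable 3, tu:) is heavy, so it takes stress.
  → primary stress on syllable 3.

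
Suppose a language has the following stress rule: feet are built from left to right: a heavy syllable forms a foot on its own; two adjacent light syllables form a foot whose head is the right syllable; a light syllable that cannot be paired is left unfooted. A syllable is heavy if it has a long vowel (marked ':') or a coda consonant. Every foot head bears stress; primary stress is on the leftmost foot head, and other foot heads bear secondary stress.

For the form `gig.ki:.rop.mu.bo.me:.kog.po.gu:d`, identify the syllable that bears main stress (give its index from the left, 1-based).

Weights: 1 gig H, 2 ki: H, 3 rop H, 4 mu L, 5 bo L, 6 me: H, 7 kog H, 8 po L, 9 gu:d H.
Parse left to right (heavy = foot alone; LL = one foot; stranded L unfooted): (ˈgig) (ˈki:) (ˈrop) (mu.ˈbo) (ˈme:) (ˈkog) po (ˈgu:d).
Foot heads: 1, 2, 3, 5, 6, 7, 9.
Primary stress on the leftmost head = syllable 1.
Primary stress: syllable 1 → ˈgig.ki:.rop.mu.bo.me:.kog.po.gu:d.

1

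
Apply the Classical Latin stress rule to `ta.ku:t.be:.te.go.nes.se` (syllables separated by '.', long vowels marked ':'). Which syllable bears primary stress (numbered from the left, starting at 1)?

6

Classical Latin: stress the penult if heavy (long vowel or closed), else the antepenult.
Weights: 5 go L, 6 nes H, 7 se L.
The penult (syllable 6, nes) is heavy, so it takes stress.
Stress on syllable 6: ta.ku:t.be:.te.go.ˈnes.se.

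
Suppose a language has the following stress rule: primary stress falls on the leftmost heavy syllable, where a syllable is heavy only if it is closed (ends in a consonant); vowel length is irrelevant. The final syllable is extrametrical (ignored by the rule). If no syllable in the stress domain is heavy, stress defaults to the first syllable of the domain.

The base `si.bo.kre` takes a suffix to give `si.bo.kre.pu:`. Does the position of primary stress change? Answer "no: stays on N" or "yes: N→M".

no: stays on 1

Base `si.bo.kre` (3 syllables):
  The final syllable (3, kre) is extrametrical; the stress domain is syllables 1–2.
  Weights: 1 si L, 2 bo L.
  No heavy syllable in the domain; default to the first syllable of the domain = syllable 1.
  → primary stress on syllable 1.
Suffixed `si.bo.kre.pu:` (4 syllables):
  The final syllable (4, pu:) is extrametrical; the stress domain is syllables 1–3.
  Weights: 1 si L, 2 bo L, 3 kre L.
  No heavy syllable in the domain; default to the first syllable of the domain = syllable 1.
  → primary stress on syllable 1.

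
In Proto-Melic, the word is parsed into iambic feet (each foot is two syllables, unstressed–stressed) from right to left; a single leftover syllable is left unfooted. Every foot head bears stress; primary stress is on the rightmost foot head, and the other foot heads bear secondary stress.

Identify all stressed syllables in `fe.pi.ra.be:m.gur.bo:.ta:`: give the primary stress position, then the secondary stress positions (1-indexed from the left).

Parse right to left into iambic (σˈσ) feet: fe (pi.ˈra) (be:m.ˈgur) (bo:.ˈta:). Syllable 1 is left unfooted.
Foot heads (stressed positions): 3, 5, 7.
End Rule Rightmost: primary stress on the rightmost head = syllable 7.
Secondary stress on 3, 5: fe.pi.ˌra.be:m.ˌgur.bo:.ˈta:.

primary 7, secondary 3, 5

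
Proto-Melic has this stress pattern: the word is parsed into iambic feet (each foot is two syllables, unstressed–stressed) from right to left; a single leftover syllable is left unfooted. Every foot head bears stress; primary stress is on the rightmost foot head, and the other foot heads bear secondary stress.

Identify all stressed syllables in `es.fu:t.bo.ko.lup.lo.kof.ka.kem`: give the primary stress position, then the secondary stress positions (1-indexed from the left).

primary 9, secondary 3, 5, 7

Parse right to left into iambic (σˈσ) feet: es (fu:t.ˈbo) (ko.ˈlup) (lo.ˈkof) (ka.ˈkem). Syllable 1 is left unfooted.
Foot heads (stressed positions): 3, 5, 7, 9.
End Rule Rightmost: primary stress on the rightmost head = syllable 9.
Secondary stress on 3, 5, 7: es.fu:t.ˌbo.ko.ˌlup.lo.ˌkof.ka.ˈkem.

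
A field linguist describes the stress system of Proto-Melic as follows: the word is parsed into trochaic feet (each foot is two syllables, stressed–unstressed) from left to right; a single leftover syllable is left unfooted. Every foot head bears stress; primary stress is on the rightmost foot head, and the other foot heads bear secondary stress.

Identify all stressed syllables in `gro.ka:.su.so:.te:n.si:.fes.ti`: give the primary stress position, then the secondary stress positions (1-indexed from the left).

primary 7, secondary 1, 3, 5

Parse left to right into trochaic (ˈσσ) feet: (ˈgro.ka:) (ˈsu.so:) (ˈte:n.si:) (ˈfes.ti).
Foot heads (stressed positions): 1, 3, 5, 7.
End Rule Rightmost: primary stress on the rightmost head = syllable 7.
Secondary stress on 1, 3, 5: ˌgro.ka:.ˌsu.so:.ˌte:n.si:.ˈfes.ti.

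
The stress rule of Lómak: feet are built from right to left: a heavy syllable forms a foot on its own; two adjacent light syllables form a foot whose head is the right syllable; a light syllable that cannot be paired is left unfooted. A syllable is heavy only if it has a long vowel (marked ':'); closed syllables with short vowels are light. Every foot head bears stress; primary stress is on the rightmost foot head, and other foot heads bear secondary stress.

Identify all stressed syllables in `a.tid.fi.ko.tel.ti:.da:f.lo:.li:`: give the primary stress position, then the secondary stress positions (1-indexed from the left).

primary 9, secondary 3, 5, 6, 7, 8

Weights: 1 a L, 2 tid L, 3 fi L, 4 ko L, 5 tel L, 6 ti: H, 7 da:f H, 8 lo: H, 9 li: H.
Parse right to left (heavy = foot alone; LL = one foot; stranded L unfooted): a (tid.ˈfi) (ko.ˈtel) (ˈti:) (ˈda:f) (ˈlo:) (ˈli:).
Foot heads: 3, 5, 6, 7, 8, 9.
Primary stress on the rightmost head = syllable 9.
Secondary stress on 3, 5, 6, 7, 8: a.tid.ˌfi.ko.ˌtel.ˌti:.ˌda:f.ˌlo:.ˈli:.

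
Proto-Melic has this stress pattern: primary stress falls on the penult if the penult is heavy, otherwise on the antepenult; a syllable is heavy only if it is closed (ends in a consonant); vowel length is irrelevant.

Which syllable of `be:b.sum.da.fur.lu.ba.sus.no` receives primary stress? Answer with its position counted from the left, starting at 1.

7

Weights: 6 ba L, 7 sus H, 8 no L.
The penult (syllable 7, sus) is heavy, so it takes stress.
Primary stress: syllable 7 → be:b.sum.da.fur.lu.ba.ˈsus.no.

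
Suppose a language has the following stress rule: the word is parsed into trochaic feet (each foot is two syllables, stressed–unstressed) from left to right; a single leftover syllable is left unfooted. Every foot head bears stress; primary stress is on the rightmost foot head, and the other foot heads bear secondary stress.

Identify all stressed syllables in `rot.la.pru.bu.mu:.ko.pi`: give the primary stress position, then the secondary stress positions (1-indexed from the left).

Parse left to right into trochaic (ˈσσ) feet: (ˈrot.la) (ˈpru.bu) (ˈmu:.ko) pi. Syllable 7 is left unfooted.
Foot heads (stressed positions): 1, 3, 5.
End Rule Rightmost: primary stress on the rightmost head = syllable 5.
Secondary stress on 1, 3: ˌrot.la.ˌpru.bu.ˈmu:.ko.pi.

primary 5, secondary 1, 3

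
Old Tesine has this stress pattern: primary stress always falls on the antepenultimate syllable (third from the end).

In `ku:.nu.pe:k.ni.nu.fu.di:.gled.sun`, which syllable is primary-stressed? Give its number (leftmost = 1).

The word has 9 syllables; the antepenultimate syllable (third from the end) is syllable 7 (di:).
Primary stress: syllable 7 → ku:.nu.pe:k.ni.nu.fu.ˈdi:.gled.sun.

7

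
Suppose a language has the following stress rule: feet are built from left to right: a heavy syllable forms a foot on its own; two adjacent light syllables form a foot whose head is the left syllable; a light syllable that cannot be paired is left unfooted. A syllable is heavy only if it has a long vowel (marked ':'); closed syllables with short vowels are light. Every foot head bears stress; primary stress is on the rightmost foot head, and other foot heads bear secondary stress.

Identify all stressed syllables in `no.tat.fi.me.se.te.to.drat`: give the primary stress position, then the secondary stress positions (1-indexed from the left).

Weights: 1 no L, 2 tat L, 3 fi L, 4 me L, 5 se L, 6 te L, 7 to L, 8 drat L.
Parse left to right (heavy = foot alone; LL = one foot; stranded L unfooted): (ˈno.tat) (ˈfi.me) (ˈse.te) (ˈto.drat).
Foot heads: 1, 3, 5, 7.
Primary stress on the rightmost head = syllable 7.
Secondary stress on 1, 3, 5: ˌno.tat.ˌfi.me.ˌse.te.ˈto.drat.

primary 7, secondary 1, 3, 5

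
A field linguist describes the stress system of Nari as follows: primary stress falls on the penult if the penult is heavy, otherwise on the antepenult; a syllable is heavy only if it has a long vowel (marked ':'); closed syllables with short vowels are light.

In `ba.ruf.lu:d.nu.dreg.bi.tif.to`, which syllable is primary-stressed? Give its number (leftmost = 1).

Weights: 6 bi L, 7 tif L, 8 to L.
The penult (syllable 7, tif) is light, so stress falls on the antepenult (syllable 6, bi).
Primary stress: syllable 6 → ba.ruf.lu:d.nu.dreg.ˈbi.tif.to.

6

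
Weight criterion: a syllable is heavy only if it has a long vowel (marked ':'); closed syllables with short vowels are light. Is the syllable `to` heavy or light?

light

`to`: short vowel, open (no coda). Short vowel → light.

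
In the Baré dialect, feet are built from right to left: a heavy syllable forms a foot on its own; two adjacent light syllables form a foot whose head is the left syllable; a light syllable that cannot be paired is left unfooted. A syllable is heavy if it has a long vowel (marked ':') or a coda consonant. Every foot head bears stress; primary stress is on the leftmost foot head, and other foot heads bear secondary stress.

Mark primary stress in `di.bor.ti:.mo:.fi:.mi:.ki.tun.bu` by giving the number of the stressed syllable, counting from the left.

Weights: 1 di L, 2 bor H, 3 ti: H, 4 mo: H, 5 fi: H, 6 mi: H, 7 ki L, 8 tun H, 9 bu L.
Parse right to left (heavy = foot alone; LL = one foot; stranded L unfooted): di (ˈbor) (ˈti:) (ˈmo:) (ˈfi:) (ˈmi:) ki (ˈtun) bu.
Foot heads: 2, 3, 4, 5, 6, 8.
Primary stress on the leftmost head = syllable 2.
Primary stress: syllable 2 → di.ˈbor.ti:.mo:.fi:.mi:.ki.tun.bu.

2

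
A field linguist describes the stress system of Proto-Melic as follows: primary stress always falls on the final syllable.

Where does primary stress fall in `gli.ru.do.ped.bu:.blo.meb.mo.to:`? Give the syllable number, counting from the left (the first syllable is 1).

The word has 9 syllables; the final syllable is syllable 9 (to:).
Primary stress: syllable 9 → gli.ru.do.ped.bu:.blo.meb.mo.ˈto:.

9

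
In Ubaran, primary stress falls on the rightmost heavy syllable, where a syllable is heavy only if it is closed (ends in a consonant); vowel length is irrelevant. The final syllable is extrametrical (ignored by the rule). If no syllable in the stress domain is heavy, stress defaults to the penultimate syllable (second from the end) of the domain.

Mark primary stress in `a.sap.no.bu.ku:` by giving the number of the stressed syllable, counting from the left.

2

The final syllable (5, ku:) is extrametrical; the stress domain is syllables 1–4.
Weights: 1 a L, 2 sap H, 3 no L, 4 bu L.
Heavy syllables in the domain: 2. The rightmost is syllable 2 (sap).
Primary stress: syllable 2 → a.ˈsap.no.bu.ku:.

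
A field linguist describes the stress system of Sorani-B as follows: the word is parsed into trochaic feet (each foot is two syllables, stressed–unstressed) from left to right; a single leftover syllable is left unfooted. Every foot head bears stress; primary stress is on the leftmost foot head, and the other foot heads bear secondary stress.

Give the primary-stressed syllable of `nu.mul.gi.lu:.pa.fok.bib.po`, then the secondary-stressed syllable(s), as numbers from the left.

Parse left to right into trochaic (ˈσσ) feet: (ˈnu.mul) (ˈgi.lu:) (ˈpa.fok) (ˈbib.po).
Foot heads (stressed positions): 1, 3, 5, 7.
End Rule Leftmost: primary stress on the leftmost head = syllable 1.
Secondary stress on 3, 5, 7: ˈnu.mul.ˌgi.lu:.ˌpa.fok.ˌbib.po.

primary 1, secondary 3, 5, 7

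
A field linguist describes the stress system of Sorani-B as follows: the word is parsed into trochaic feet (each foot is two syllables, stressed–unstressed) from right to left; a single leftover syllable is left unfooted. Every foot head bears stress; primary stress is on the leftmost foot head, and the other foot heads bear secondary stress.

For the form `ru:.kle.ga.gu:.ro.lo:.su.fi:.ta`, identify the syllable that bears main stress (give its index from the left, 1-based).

2

Parse right to left into trochaic (ˈσσ) feet: ru: (ˈkle.ga) (ˈgu:.ro) (ˈlo:.su) (ˈfi:.ta). Syllable 1 is left unfooted.
Foot heads (stressed positions): 2, 4, 6, 8.
End Rule Leftmost: primary stress on the leftmost head = syllable 2.
Primary stress: syllable 2 → ru:.ˈkle.ga.gu:.ro.lo:.su.fi:.ta.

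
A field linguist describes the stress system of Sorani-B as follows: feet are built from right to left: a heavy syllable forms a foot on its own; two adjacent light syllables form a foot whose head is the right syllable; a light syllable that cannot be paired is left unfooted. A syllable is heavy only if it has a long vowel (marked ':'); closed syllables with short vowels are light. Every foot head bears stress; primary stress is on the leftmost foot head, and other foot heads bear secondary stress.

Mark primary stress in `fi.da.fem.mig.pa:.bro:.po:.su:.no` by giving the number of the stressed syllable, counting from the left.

2

Weights: 1 fi L, 2 da L, 3 fem L, 4 mig L, 5 pa: H, 6 bro: H, 7 po: H, 8 su: H, 9 no L.
Parse right to left (heavy = foot alone; LL = one foot; stranded L unfooted): (fi.ˈda) (fem.ˈmig) (ˈpa:) (ˈbro:) (ˈpo:) (ˈsu:) no.
Foot heads: 2, 4, 5, 6, 7, 8.
Primary stress on the leftmost head = syllable 2.
Primary stress: syllable 2 → fi.ˈda.fem.mig.pa:.bro:.po:.su:.no.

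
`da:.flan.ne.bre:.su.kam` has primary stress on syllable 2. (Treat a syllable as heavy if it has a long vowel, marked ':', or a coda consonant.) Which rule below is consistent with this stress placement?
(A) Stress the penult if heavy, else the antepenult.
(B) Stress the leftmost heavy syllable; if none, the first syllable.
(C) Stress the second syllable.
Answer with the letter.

Rule A → syllable 4 (observed: 2).
Rule B → syllable 1 (observed: 2).
Rule C → syllable 2 ✓.

C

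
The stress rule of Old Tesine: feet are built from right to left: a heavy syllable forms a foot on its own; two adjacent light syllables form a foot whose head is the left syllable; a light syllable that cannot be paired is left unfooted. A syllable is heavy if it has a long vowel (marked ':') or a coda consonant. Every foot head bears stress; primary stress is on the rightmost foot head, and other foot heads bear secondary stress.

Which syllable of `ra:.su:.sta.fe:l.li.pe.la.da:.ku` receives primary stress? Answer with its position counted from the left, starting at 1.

8

Weights: 1 ra: H, 2 su: H, 3 sta L, 4 fe:l H, 5 li L, 6 pe L, 7 la L, 8 da: H, 9 ku L.
Parse right to left (heavy = foot alone; LL = one foot; stranded L unfooted): (ˈra:) (ˈsu:) sta (ˈfe:l) li (ˈpe.la) (ˈda:) ku.
Foot heads: 1, 2, 4, 6, 8.
Primary stress on the rightmost head = syllable 8.
Primary stress: syllable 8 → ra:.su:.sta.fe:l.li.pe.la.ˈda:.ku.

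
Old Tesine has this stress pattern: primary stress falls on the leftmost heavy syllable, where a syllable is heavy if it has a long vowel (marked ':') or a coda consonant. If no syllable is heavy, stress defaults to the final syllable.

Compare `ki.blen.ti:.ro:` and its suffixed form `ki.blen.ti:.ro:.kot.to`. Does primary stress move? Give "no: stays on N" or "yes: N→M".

no: stays on 2

Base `ki.blen.ti:.ro:` (4 syllables):
  Weights: 1 ki L, 2 blen H, 3 ti: H, 4 ro: H.
  Heavy syllables in the domain: 2, 3, 4. The leftmost is syllable 2 (blen).
  → primary stress on syllable 2.
Suffixed `ki.blen.ti:.ro:.kot.to` (6 syllables):
  Weights: 1 ki L, 2 blen H, 3 ti: H, 4 ro: H, 5 kot H, 6 to L.
  Heavy syllables in the domain: 2, 3, 4, 5. The leftmost is syllable 2 (blen).
  → primary stress on syllable 2.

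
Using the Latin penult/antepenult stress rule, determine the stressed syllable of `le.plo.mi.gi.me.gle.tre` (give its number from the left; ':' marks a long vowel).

5

Classical Latin: stress the penult if heavy (long vowel or closed), else the antepenult.
Weights: 5 me L, 6 gle L, 7 tre L.
The penult (syllable 6, gle) is light, so stress falls on the antepenult (syllable 5, me).
Stress on syllable 5: le.plo.mi.gi.ˈme.gle.tre.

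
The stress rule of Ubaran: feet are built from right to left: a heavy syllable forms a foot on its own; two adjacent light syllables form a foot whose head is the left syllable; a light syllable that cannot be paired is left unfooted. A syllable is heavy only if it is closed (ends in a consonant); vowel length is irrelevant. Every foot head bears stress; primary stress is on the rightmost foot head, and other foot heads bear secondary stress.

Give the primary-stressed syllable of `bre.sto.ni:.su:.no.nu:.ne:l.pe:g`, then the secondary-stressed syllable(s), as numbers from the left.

Weights: 1 bre L, 2 sto L, 3 ni: L, 4 su: L, 5 no L, 6 nu: L, 7 ne:l H, 8 pe:g H.
Parse right to left (heavy = foot alone; LL = one foot; stranded L unfooted): (ˈbre.sto) (ˈni:.su:) (ˈno.nu:) (ˈne:l) (ˈpe:g).
Foot heads: 1, 3, 5, 7, 8.
Primary stress on the rightmost head = syllable 8.
Secondary stress on 1, 3, 5, 7: ˌbre.sto.ˌni:.su:.ˌno.nu:.ˌne:l.ˈpe:g.

primary 8, secondary 1, 3, 5, 7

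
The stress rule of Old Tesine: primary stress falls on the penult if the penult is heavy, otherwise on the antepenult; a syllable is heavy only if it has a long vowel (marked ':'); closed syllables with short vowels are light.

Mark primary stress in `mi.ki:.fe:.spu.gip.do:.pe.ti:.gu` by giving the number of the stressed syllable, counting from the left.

Weights: 7 pe L, 8 ti: H, 9 gu L.
The penult (syllable 8, ti:) is heavy, so it takes stress.
Primary stress: syllable 8 → mi.ki:.fe:.spu.gip.do:.pe.ˈti:.gu.

8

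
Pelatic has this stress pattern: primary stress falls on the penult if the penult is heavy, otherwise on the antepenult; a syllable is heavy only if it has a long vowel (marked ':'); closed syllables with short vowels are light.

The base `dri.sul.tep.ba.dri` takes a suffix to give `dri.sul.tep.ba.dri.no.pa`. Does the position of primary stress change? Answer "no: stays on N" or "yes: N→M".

yes: 3→5

Base `dri.sul.tep.ba.dri` (5 syllables):
  Weights: 3 tep L, 4 ba L, 5 dri L.
  The penult (syllable 4, ba) is light, so stress falls on the antepenult (syllable 3, tep).
  → primary stress on syllable 3.
Suffixed `dri.sul.tep.ba.dri.no.pa` (7 syllables):
  Weights: 5 dri L, 6 no L, 7 pa L.
  The penult (syllable 6, no) is light, so stress falls on the antepenult (syllable 5, dri).
  → primary stress on syllable 5.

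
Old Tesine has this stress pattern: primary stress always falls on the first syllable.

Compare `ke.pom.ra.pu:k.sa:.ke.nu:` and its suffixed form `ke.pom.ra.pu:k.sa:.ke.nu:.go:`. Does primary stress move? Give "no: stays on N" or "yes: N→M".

Base `ke.pom.ra.pu:k.sa:.ke.nu:` (7 syllables):
  The word has 7 syllables; the first syllable is syllable 1 (ke).
  → primary stress on syllable 1.
Suffixed `ke.pom.ra.pu:k.sa:.ke.nu:.go:` (8 syllables):
  The word has 8 syllables; the first syllable is syllable 1 (ke).
  → primary stress on syllable 1.

no: stays on 1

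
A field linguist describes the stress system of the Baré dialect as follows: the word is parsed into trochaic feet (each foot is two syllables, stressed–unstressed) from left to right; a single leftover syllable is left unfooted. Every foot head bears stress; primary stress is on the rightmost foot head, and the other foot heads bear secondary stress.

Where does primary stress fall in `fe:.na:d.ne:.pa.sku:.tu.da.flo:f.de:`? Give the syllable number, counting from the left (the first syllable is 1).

7

Parse left to right into trochaic (ˈσσ) feet: (ˈfe:.na:d) (ˈne:.pa) (ˈsku:.tu) (ˈda.flo:f) de:. Syllable 9 is left unfooted.
Foot heads (stressed positions): 1, 3, 5, 7.
End Rule Rightmost: primary stress on the rightmost head = syllable 7.
Primary stress: syllable 7 → fe:.na:d.ne:.pa.sku:.tu.ˈda.flo:f.de:.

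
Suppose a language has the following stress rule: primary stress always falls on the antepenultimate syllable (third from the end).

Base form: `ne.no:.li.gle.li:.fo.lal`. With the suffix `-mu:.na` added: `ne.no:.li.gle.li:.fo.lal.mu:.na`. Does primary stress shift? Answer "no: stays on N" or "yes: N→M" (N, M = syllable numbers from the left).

Base `ne.no:.li.gle.li:.fo.lal` (7 syllables):
  The word has 7 syllables; the antepenultimate syllable (third from the end) is syllable 5 (li:).
  → primary stress on syllable 5.
Suffixed `ne.no:.li.gle.li:.fo.lal.mu:.na` (9 syllables):
  The word has 9 syllables; the antepenultimate syllable (third from the end) is syllable 7 (lal).
  → primary stress on syllable 7.

yes: 5→7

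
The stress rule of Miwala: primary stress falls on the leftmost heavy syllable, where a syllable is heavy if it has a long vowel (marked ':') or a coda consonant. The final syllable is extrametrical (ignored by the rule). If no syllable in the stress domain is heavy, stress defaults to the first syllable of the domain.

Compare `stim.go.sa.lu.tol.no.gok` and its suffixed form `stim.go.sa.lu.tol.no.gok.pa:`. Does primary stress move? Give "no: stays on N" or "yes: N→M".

no: stays on 1

Base `stim.go.sa.lu.tol.no.gok` (7 syllables):
  The final syllable (7, gok) is extrametrical; the stress domain is syllables 1–6.
  Weights: 1 stim H, 2 go L, 3 sa L, 4 lu L, 5 tol H, 6 no L.
  Heavy syllables in the domain: 1, 5. The leftmost is syllable 1 (stim).
  → primary stress on syllable 1.
Suffixed `stim.go.sa.lu.tol.no.gok.pa:` (8 syllables):
  The final syllable (8, pa:) is extrametrical; the stress domain is syllables 1–7.
  Weights: 1 stim H, 2 go L, 3 sa L, 4 lu L, 5 tol H, 6 no L, 7 gok H.
  Heavy syllables in the domain: 1, 5, 7. The leftmost is syllable 1 (stim).
  → primary stress on syllable 1.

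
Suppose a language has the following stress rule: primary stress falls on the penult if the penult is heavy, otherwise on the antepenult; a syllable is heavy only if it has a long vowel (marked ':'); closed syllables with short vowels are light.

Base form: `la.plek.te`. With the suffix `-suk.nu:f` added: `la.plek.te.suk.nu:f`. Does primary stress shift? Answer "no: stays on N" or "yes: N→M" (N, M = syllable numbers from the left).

Base `la.plek.te` (3 syllables):
  Weights: 1 la L, 2 plek L, 3 te L.
  The penult (syllable 2, plek) is light, so stress falls on the antepenult (syllable 1, la).
  → primary stress on syllable 1.
Suffixed `la.plek.te.suk.nu:f` (5 syllables):
  Weights: 3 te L, 4 suk L, 5 nu:f H.
  The penult (syllable 4, suk) is light, so stress falls on the antepenult (syllable 3, te).
  → primary stress on syllable 3.

yes: 1→3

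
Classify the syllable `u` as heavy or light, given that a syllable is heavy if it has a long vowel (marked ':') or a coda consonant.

light

`u`: short vowel, open (no coda). Short vowel, open → light.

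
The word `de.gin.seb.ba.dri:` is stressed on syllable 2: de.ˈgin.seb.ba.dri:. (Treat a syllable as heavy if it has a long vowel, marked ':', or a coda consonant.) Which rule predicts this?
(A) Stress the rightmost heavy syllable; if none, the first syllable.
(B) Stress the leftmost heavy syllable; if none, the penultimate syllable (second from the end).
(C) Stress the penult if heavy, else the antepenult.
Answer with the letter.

B

Rule A → syllable 5 (observed: 2).
Rule B → syllable 2 ✓.
Rule C → syllable 3 (observed: 2).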